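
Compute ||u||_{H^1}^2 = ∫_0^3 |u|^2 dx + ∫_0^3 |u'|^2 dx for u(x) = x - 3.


||u||_{H^1}^2 = 12

The H^1 norm (squared) on an interval (0, L) is
  ||u||_{H^1}^2 = ∫_0^L u(x)^2 dx + ∫_0^L u'(x)^2 dx.
Compute u'(x) = 1.
Then u(x)^2 = x**2 - 6*x + 9 and u'(x)^2 = 1.
Integrate each monomial from 0 to 3 using ∫_0^3 c·x^n dx = c·3^(n+1)/(n+1):
  ∫_0^3 u(x)^2 dx = ∫_0^3 (x^2 - 6*x + 9) dx. Term by term:
    ∫_0^3 x^2 dx = 9;  ∫_0^3 -6*x dx = -27;  ∫_0^3 9 dx = 27.
  Sum: 9 − 27 + 27 = 9.
  ∫_0^3 u'(x)^2 dx = ∫_0^3 (1) dx. Term by term:
    ∫_0^3 1 dx = 3.
Adding: ||u||_{H^1}^2 = 9 + 3 = 12.


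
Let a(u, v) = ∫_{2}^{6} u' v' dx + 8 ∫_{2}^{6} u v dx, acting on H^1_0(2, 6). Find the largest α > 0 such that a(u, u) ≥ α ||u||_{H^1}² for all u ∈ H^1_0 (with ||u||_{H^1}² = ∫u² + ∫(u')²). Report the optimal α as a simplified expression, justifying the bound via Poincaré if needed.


α = 1

Coercivity of a(·,·) on H^1_0(2, 6) means a(u, u) ≥ α ||u||_{H^1}² for every u ∈ H^1_0.
The interval has length L = 4, and Poincaré/coercivity depend only on L. Here a(u, u) = ∫(u')² + (8)·∫u².
Here c = 8 ≥ 1, so a(u,u) = ∫(u')² + c∫u² ≥ ∫(u')² + ∫u² = ||u||_{H^1}², i.e. α = 1 works. No larger α is possible: a(u,u) ≥ α||u||_{H^1}² means (1−α)∫(u')² ≥ (α−c)∫u², and for the modes u_n = sin(nπ(x−x₀)/L) (x₀ the left endpoint) one has ∫u_n²/∫(u_n')² = (L/(nπ))² → 0, so a(u_n,u_n)/||u_n||_{H^1}² → 1. Hence the optimal constant is α = 1.
Therefore α = 1.


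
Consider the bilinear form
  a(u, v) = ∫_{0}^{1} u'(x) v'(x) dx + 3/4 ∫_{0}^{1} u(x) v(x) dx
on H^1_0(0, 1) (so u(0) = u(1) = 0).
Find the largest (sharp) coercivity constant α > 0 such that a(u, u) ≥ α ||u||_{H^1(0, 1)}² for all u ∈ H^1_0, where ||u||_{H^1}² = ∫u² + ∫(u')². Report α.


α = (3/4 + π^2)/(1 + π^2)

Coercivity of a(·,·) on H^1_0(0, 1) means a(u, u) ≥ α ||u||_{H^1}² for every u ∈ H^1_0.
The interval has length L = 1, and Poincaré/coercivity depend only on L. Here a(u, u) = ∫(u')² + (3/4)·∫u².
Here 0 < c = 3/4 < 1. The condition a(u,u) ≥ α||u||_{H^1}² reads (1−α)∫(u')² ≥ (α−c)∫u². Any admissible α is ≤ 1 (rapidly oscillating u have ∫u²/∫(u')² → 0), and α = 1 would force 0 ≥ (1−c)∫u², impossible since c < 1; so 1−α > 0. By the sharp Poincaré inequality on H^1_0 of an interval of length L, ∫(u')² ≥ (π/L)²∫u² with equality for the first sine mode sin(π(x−x₀)/L) (x₀ the left endpoint), so the inequality holds for all u iff (1−α)(π/L)² ≥ α − c, i.e. α ≤ ((π/L)² + c)/((π/L)² + 1) = (1 + c(L/π)²)/(1 + (L/π)²). With (π/L)² = π^2 and c = 3/4, the largest admissible constant is α = ((π/L)² + c)/((π/L)² + 1).
Simplifying, α = (3/4 + π^2)/(1 + π^2).


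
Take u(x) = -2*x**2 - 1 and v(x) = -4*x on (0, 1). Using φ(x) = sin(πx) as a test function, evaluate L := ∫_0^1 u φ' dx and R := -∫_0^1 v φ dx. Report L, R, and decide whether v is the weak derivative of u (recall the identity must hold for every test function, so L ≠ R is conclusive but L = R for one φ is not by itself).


LHS = 4/π, RHS = 4/π. Yes, v = u' weakly.

u(x) = -2*x**2 - 1, classical derivative u'(x) = -4*x.
φ(x) = sin(πx), so φ'(x) = π*cos(π*x).
Note φ(0) = φ(1) = 0, so the boundary term u·φ vanishes.
LHS = ∫_0^1 u(x) φ'(x) dx = ∫_0^1 (-2*π*x^2*cos(π*x) - π*cos(π*x)) dx. Term by term:
  ∫_0^1 -π*cos(π*x) dx = 0;  ∫_0^1 -2*π*x^2*cos(π*x) dx = 4/π.
Sum: 0 + 4/π = 4/π.
So LHS = 4/π.
∫_0^1 v(x) φ(x) dx = ∫_0^1 (-4*x*sin(π*x)) dx. Term by term:
  ∫_0^1 -4*x*sin(π*x) dx = -4/π.
So RHS = -∫_0^1 v(x) φ(x) dx = 4/π.
LHS = RHS, so the identity holds for this test φ.
Moreover u is smooth here and v(x) = u'(x) = -4*x pointwise, so the identity holds for every test function. Hence v is the weak derivative of u.


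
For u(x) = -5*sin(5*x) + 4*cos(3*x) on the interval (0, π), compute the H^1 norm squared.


||u||_{H^1(0,π)}^2 = 405*π

u'(x) = -12*sin(3*x) - 25*cos(5*x).
Expand u² and (u')² and integrate term by term on (0, π), using: for integers n ≥ 1, ∫_0^π sin²(nx) dx = ∫_0^π cos²(nx) dx = π/2; for n ≠ n', ∫_0^π sin(nx)sin(n'x) dx = ∫_0^π cos(nx)cos(n'x) dx = 0; and by product-to-sum, ∫_0^π sin(nx)cos(n'x) dx = ½∫_0^π [sin((n+n')x) + sin((n−n')x)] dx, which is 0 when n+n' is even and 2n/(n²−n'²) when n+n' is odd (it need not vanish on (0, π)).
  u² squared terms: (-5)²·∫sin(5x)² dx = 25·π/2 = 25*π/2;  (4)²·∫cos(3x)² dx = 16·π/2 = 8*π.
  u² cross terms: 2·(-5)·(4)·∫sin(5x)·cos(3x) dx = -40·(0) = 0.
  So ∫_0^π u² dx = 25*π/2 + 8*π + 0 = 41*π/2.
  (u')² squared terms: (-25)²·∫cos(5x)² dx = 625·π/2 = 625*π/2;  (-12)²·∫sin(3x)² dx = 144·π/2 = 72*π.
  (u')² cross terms: 2·(-25)·(-12)·∫cos(5x)·sin(3x) dx = 600·(0) = 0.
  So ∫_0^π (u')² dx = 625*π/2 + 72*π + 0 = 769*π/2.
||u||_{H^1}^2 = (41*π/2) + (769*π/2) = 405*π.


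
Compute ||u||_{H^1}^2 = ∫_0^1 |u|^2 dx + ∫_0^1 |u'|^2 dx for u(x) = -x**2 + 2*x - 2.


||u||_{H^1}^2 = 16/5

The H^1 norm (squared) on an interval (0, L) is
  ||u||_{H^1}^2 = ∫_0^L u(x)^2 dx + ∫_0^L u'(x)^2 dx.
Compute u'(x) = 2 - 2*x.
Then u(x)^2 = x**4 - 4*x**3 + 8*x**2 - 8*x + 4 and u'(x)^2 = 4*x**2 - 8*x + 4.
Integrate each monomial from 0 to 1 using ∫_0^1 c·x^n dx = c·1^(n+1)/(n+1):
  ∫_0^1 u(x)^2 dx = ∫_0^1 (x^4 - 4*x^3 + 8*x^2 - 8*x + 4) dx. Term by term:
    ∫_0^1 x^4 dx = 1/5;  ∫_0^1 -4*x^3 dx = -1;  ∫_0^1 8*x^2 dx = 8/3;
    ∫_0^1 -8*x dx = -4;  ∫_0^1 4 dx = 4.
  Sum: 1/5 − 1 + 8/3 − 4 + 4 = 28/15.
  ∫_0^1 u'(x)^2 dx = ∫_0^1 (4*x^2 - 8*x + 4) dx. Term by term:
    ∫_0^1 4*x^2 dx = 4/3;  ∫_0^1 -8*x dx = -4;  ∫_0^1 4 dx = 4.
  Sum: 4/3 − 4 + 4 = 4/3.
Adding: ||u||_{H^1}^2 = 28/15 + 4/3 = 16/5.


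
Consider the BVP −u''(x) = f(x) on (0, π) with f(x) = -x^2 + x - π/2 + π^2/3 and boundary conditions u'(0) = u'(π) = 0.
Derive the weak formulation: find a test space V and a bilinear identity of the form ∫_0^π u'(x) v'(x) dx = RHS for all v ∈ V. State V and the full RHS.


V = H^1(0, π) (no boundary constraint on v; u is determined up to an additive constant); weak form: ∫_0^π u'v' dx = ∫_0^π (-x^2 + x - π/2 + π^2/3) v dx for all v ∈ V.

Multiply both sides by a test function v and integrate from 0 to π:
  ∫_0^π −u''(x) v(x) dx = ∫_0^π f(x) v(x) dx.
Integrate the LHS by parts once:
  ∫_0^π −u'' v dx = −[u'(x) v(x)]_0^π + ∫_0^π u'(x) v'(x) dx.
Thus ∫_0^π u'(x) v'(x) dx = ∫_0^π f(x) v(x) dx + [u'(x) v(x)]_0^π.
Choose V so that boundary terms are either known or forced to vanish.
u has homogeneous Neumann: u'(0) = u'(π) = 0. So [u' v]_0^π = 0·v(π) − 0·v(0) = 0 for any v; take V = H^1(0, π).
Weak formulation: find u (satisfying any essential BC) such that ∫_0^π u'(x) v'(x) dx = ∫_0^π f v dx for all v ∈ V (homogeneous Neumann, so boundary terms vanish).
Substituting f(x) = -x^2 + x - π/2 + π^2/3, the right-hand side is ∫_0^π (-x^2 + x - π/2 + π^2/3) v dx.
Compatibility check (pure Neumann): taking v ≡ 1 ∈ V gives 0 = ∫_0^π f dx + (0) − (0), i.e. ∫_0^π f dx must equal u'(0) − u'(π) = 0. Indeed ∫_0^π (-x^2 + x - π/2 + π^2/3) dx = 0, so the data are compatible. The solution is then unique only up to an additive constant (fix it e.g. by requiring ∫_0^π u dx = 0).


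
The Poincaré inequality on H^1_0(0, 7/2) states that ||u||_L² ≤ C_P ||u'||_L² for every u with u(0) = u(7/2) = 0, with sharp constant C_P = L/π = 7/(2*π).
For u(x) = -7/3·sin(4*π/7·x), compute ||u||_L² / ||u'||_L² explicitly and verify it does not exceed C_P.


||u||_L² / ||u'||_L² = 7/(4*π) < C_P = 7/(2*π).

u(x) = -7/3·sin(4*π/7·x), so u'(x) = -4*π*cos(4*π*x/7)/3.
Writing u(x) = A·sin(kπx/L) with A = -7/3 and k = 2, use ∫_0^L sin²(kπx/L) dx = L/2 and ∫_0^L cos²(kπx/L) dx = L/2.
u² = 49/9·sin²(4*π/7·x) and (u')² = 16*π^2/9·cos²(4*π/7·x), and each of sin², cos² integrates to L/2 = 7/4 over (0, 7/2).
∫_0^7/2 u² dx = 343/36, so ||u||_L² = 7*sqrt(7)/6.
∫_0^7/2 (u')² dx = 28*π^2/9, so ||u'||_L² = 2*sqrt(7)*π/3.
Ratio ||u||_L² / ||u'||_L² = 7/(4*π).
Sharp Poincaré constant on H^1_0(0, 7/2) is C_P = L/π = 7/(2*π), achieved by sin(2*π/7·x).
This is the k = 2 harmonic; the ratio L/(kπ) is strictly less than C_P = L/π, consistent with the sharp inequality ||u||_L² ≤ C_P ||u'||_L².


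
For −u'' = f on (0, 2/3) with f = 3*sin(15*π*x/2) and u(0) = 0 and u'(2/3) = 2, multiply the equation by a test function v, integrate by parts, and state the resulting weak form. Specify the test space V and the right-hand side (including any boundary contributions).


V = {v ∈ H^1(0, 2/3) : v(0) = 0} (test functions vanish at x = 0 where u is specified); weak form: ∫_0^2/3 u'v' dx = ∫_0^2/3 (3*sin(15*π*x/2)) v dx + 2·v(2/3) for all v ∈ V.

Multiply both sides by a test function v and integrate from 0 to 2/3:
  ∫_0^2/3 −u''(x) v(x) dx = ∫_0^2/3 f(x) v(x) dx.
Integrate the LHS by parts once:
  ∫_0^2/3 −u'' v dx = −[u'(x) v(x)]_0^2/3 + ∫_0^2/3 u'(x) v'(x) dx.
Thus ∫_0^2/3 u'(x) v'(x) dx = ∫_0^2/3 f(x) v(x) dx + [u'(x) v(x)]_0^2/3.
Choose V so that boundary terms are either known or forced to vanish.
Mixed BC: u(0) = 0 (Dirichlet) and u'(2/3) = 2 (Neumann). Define V = {v ∈ H^1(0, 2/3) : v(0) = 0}. Then [u' v]_0^2/3 = u'(2/3)·v(2/3) − u'(0)·0 = 2·v(2/3).
Weak formulation: find u (satisfying any essential BC) such that ∫_0^2/3 u'(x) v'(x) dx = ∫_0^2/3 f v dx + 2·v(2/3) for all v ∈ V (Dirichlet at 0 absorbed into V; Neumann datum at x = 2/3 contributes the boundary term).
Substituting f(x) = 3*sin(15*π*x/2), the right-hand side is ∫_0^2/3 (3*sin(15*π*x/2)) v dx + 2·v(2/3).


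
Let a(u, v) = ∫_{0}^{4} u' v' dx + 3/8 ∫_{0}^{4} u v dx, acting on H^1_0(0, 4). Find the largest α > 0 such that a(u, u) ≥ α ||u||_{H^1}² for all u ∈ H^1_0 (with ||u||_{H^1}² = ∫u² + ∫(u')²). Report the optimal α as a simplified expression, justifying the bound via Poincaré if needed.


α = (6 + π^2)/(π^2 + 16)

Coercivity of a(·,·) on H^1_0(0, 4) means a(u, u) ≥ α ||u||_{H^1}² for every u ∈ H^1_0.
The interval has length L = 4, and Poincaré/coercivity depend only on L. Here a(u, u) = ∫(u')² + (3/8)·∫u².
Here 0 < c = 3/8 < 1. The condition a(u,u) ≥ α||u||_{H^1}² reads (1−α)∫(u')² ≥ (α−c)∫u². Any admissible α is ≤ 1 (rapidly oscillating u have ∫u²/∫(u')² → 0), and α = 1 would force 0 ≥ (1−c)∫u², impossible since c < 1; so 1−α > 0. By the sharp Poincaré inequality on H^1_0 of an interval of length L, ∫(u')² ≥ (π/L)²∫u² with equality for the first sine mode sin(π(x−x₀)/L) (x₀ the left endpoint), so the inequality holds for all u iff (1−α)(π/L)² ≥ α − c, i.e. α ≤ ((π/L)² + c)/((π/L)² + 1) = (1 + c(L/π)²)/(1 + (L/π)²). With (π/L)² = π^2/16 and c = 3/8, the largest admissible constant is α = ((π/L)² + c)/((π/L)² + 1).
Simplifying, α = (6 + π^2)/(π^2 + 16).


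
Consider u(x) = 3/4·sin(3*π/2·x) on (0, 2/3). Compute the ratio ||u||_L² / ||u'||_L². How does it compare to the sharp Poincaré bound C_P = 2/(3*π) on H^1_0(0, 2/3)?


||u||_L² / ||u'||_L² = 2/(3*π) = C_P.

u(x) = 3/4·sin(3*π/2·x), so u'(x) = 9*π*cos(3*π*x/2)/8.
Writing u(x) = A·sin(kπx/L) with A = 3/4 and k = 1, use ∫_0^L sin²(kπx/L) dx = L/2 and ∫_0^L cos²(kπx/L) dx = L/2.
u² = 9/16·sin²(3*π/2·x) and (u')² = 81*π^2/64·cos²(3*π/2·x), and each of sin², cos² integrates to L/2 = 1/3 over (0, 2/3).
∫_0^2/3 u² dx = 3/16, so ||u||_L² = sqrt(3)/4.
∫_0^2/3 (u')² dx = 27*π^2/64, so ||u'||_L² = 3*sqrt(3)*π/8.
Ratio ||u||_L² / ||u'||_L² = 2/(3*π).
Sharp Poincaré constant on H^1_0(0, 2/3) is C_P = L/π = 2/(3*π), achieved by sin(3*π/2·x).
This is the k = 1 eigenfunction (up to amplitude), so the ratio equals the sharp Poincaré constant exactly.


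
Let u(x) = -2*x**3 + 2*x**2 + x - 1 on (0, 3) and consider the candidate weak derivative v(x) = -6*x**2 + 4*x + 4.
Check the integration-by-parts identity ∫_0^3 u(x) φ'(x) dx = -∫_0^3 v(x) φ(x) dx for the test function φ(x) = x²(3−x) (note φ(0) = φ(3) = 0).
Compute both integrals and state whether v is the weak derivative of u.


LHS = 1809/20, RHS = 351/5. No, v is not the weak derivative of u.

u(x) = -2*x**3 + 2*x**2 + x - 1, classical derivative u'(x) = -6*x**2 + 4*x + 1.
φ(x) = x²(3−x), so φ'(x) = 3*x*(2 - x).
Note φ(0) = φ(3) = 0, so the boundary term u·φ vanishes.
LHS = ∫_0^3 u(x) φ'(x) dx = ∫_0^3 (6*x^5 - 18*x^4 + 9*x^3 + 9*x^2 - 6*x) dx. Term by term:
  ∫_0^3 6*x^5 dx = 729;  ∫_0^3 -18*x^4 dx = -4374/5;  ∫_0^3 9*x^3 dx = 729/4;
  ∫_0^3 9*x^2 dx = 81;  ∫_0^3 -6*x dx = -27.
Sum: 729 − 4374/5 + 729/4 + 81 − 27 = 1809/20.
So LHS = 1809/20.
∫_0^3 v(x) φ(x) dx = ∫_0^3 (6*x^5 - 22*x^4 + 8*x^3 + 12*x^2) dx. Term by term:
  ∫_0^3 6*x^5 dx = 729;  ∫_0^3 -22*x^4 dx = -5346/5;  ∫_0^3 8*x^3 dx = 162;
  ∫_0^3 12*x^2 dx = 108.
Sum: 729 − 5346/5 + 162 + 108 = -351/5.
So RHS = -∫_0^3 v(x) φ(x) dx = 351/5.
LHS − RHS = 81/4 ≠ 0, so the identity fails.
(For a valid weak derivative the identity must hold for EVERY test function, in particular this one. The failure shows v is NOT the weak derivative of u.)
Correct weak derivative would be u'(x) = -6*x**2 + 4*x + 1.


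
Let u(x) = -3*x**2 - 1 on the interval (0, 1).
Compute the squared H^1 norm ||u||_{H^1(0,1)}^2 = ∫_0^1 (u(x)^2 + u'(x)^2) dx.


||u||_{H^1}^2 = 84/5

The H^1 norm (squared) on an interval (0, L) is
  ||u||_{H^1}^2 = ∫_0^L u(x)^2 dx + ∫_0^L u'(x)^2 dx.
Compute u'(x) = -6*x.
Then u(x)^2 = 9*x**4 + 6*x**2 + 1 and u'(x)^2 = 36*x**2.
Integrate each monomial from 0 to 1 using ∫_0^1 c·x^n dx = c·1^(n+1)/(n+1):
  ∫_0^1 u(x)^2 dx = ∫_0^1 (9*x^4 + 6*x^2 + 1) dx. Term by term:
    ∫_0^1 9*x^4 dx = 9/5;  ∫_0^1 6*x^2 dx = 2;  ∫_0^1 1 dx = 1.
  Sum: 9/5 + 2 + 1 = 24/5.
  ∫_0^1 u'(x)^2 dx = ∫_0^1 (36*x^2) dx. Term by term:
    ∫_0^1 36*x^2 dx = 12.
Adding: ||u||_{H^1}^2 = 24/5 + 12 = 84/5.


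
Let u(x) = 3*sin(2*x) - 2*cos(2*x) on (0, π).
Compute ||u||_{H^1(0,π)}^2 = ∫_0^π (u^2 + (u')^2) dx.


||u||_{H^1(0,π)}^2 = 65*π/2

u'(x) = 4*sin(2*x) + 6*cos(2*x).
Expand u² and (u')² and integrate term by term on (0, π), using: for integers n ≥ 1, ∫_0^π sin²(nx) dx = ∫_0^π cos²(nx) dx = π/2; for n ≠ n', ∫_0^π sin(nx)sin(n'x) dx = ∫_0^π cos(nx)cos(n'x) dx = 0; and by product-to-sum, ∫_0^π sin(nx)cos(n'x) dx = ½∫_0^π [sin((n+n')x) + sin((n−n')x)] dx, which is 0 when n+n' is even and 2n/(n²−n'²) when n+n' is odd (it need not vanish on (0, π)).
  u² squared terms: (-2)²·∫cos(2x)² dx = 4·π/2 = 2*π;  (3)²·∫sin(2x)² dx = 9·π/2 = 9*π/2.
  u² cross terms: 2·(-2)·(3)·∫cos(2x)·sin(2x) dx = -12·(0) = 0.
  So ∫_0^π u² dx = 2*π + 9*π/2 + 0 = 13*π/2.
  (u')² squared terms: (4)²·∫sin(2x)² dx = 16·π/2 = 8*π;  (6)²·∫cos(2x)² dx = 36·π/2 = 18*π.
  (u')² cross terms: 2·(4)·(6)·∫sin(2x)·cos(2x) dx = 48·(0) = 0.
  So ∫_0^π (u')² dx = 8*π + 18*π + 0 = 26*π.
||u||_{H^1}^2 = (13*π/2) + (26*π) = 65*π/2.


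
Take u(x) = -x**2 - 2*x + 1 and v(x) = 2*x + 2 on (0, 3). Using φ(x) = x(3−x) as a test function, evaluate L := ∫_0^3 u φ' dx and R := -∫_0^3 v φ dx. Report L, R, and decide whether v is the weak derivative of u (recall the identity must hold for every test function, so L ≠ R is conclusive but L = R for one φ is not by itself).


LHS = 45/2, RHS = -45/2. No, v is not the weak derivative of u.

u(x) = -x**2 - 2*x + 1, classical derivative u'(x) = -2*x - 2.
φ(x) = x(3−x), so φ'(x) = 3 - 2*x.
Note φ(0) = φ(3) = 0, so the boundary term u·φ vanishes.
LHS = ∫_0^3 u(x) φ'(x) dx = ∫_0^3 (2*x^3 + x^2 - 8*x + 3) dx. Term by term:
  ∫_0^3 2*x^3 dx = 81/2;  ∫_0^3 x^2 dx = 9;  ∫_0^3 -8*x dx = -36;
  ∫_0^3 3 dx = 9.
Sum: 81/2 + 9 − 36 + 9 = 45/2.
So LHS = 45/2.
∫_0^3 v(x) φ(x) dx = ∫_0^3 (-2*x^3 + 4*x^2 + 6*x) dx. Term by term:
  ∫_0^3 -2*x^3 dx = -81/2;  ∫_0^3 4*x^2 dx = 36;  ∫_0^3 6*x dx = 27.
Sum: -81/2 + 36 + 27 = 45/2.
So RHS = -∫_0^3 v(x) φ(x) dx = -45/2.
LHS − RHS = 45 ≠ 0, so the identity fails.
(For a valid weak derivative the identity must hold for EVERY test function, in particular this one. The failure shows v is NOT the weak derivative of u.)
Correct weak derivative would be u'(x) = -2*x - 2.


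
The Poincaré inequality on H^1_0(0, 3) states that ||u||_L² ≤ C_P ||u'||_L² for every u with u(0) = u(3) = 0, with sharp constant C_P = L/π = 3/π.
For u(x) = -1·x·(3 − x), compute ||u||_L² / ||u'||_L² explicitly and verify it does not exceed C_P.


||u||_L² / ||u'||_L² = 3*sqrt(10)/10 < C_P = 3/π.

u(x) = -1·x·(3 − x), so u'(x) = 2*x - 3.
u(x) = -1·x·(3 − x) vanishes at x = 0 and x = 3, so u ∈ H^1_0(0, 3). Differentiate via the product rule and integrate the resulting polynomials term by term.
  ∫_0^3 u² dx = ∫_0^3 (x^4 - 6*x^3 + 9*x^2) dx. Term by term:
    ∫_0^3 x^4 dx = 243/5;  ∫_0^3 -6*x^3 dx = -243/2;  ∫_0^3 9*x^2 dx = 81.
  Sum: 243/5 − 243/2 + 81 = 81/10.
  ∫_0^3 (u')² dx = ∫_0^3 (4*x^2 - 12*x + 9) dx. Term by term:
    ∫_0^3 4*x^2 dx = 36;  ∫_0^3 -12*x dx = -54;  ∫_0^3 9 dx = 27.
  Sum: 36 − 54 + 27 = 9.
∫_0^3 u² dx = 81/10, so ||u||_L² = 9*sqrt(10)/10.
∫_0^3 (u')² dx = 9, so ||u'||_L² = 3.
Ratio ||u||_L² / ||u'||_L² = 3*sqrt(10)/10.
Sharp Poincaré constant on H^1_0(0, 3) is C_P = L/π = 3/π, achieved by sin(π/3·x).
A polynomial bump cannot attain the sharp Poincaré constant (only the first sine eigenfunction does), so the ratio is strictly less than C_P, consistent with ||u||_L² ≤ C_P ||u'||_L².


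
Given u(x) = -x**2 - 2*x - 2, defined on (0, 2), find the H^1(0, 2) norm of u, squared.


||u||_{H^1}^2 = 512/5

The H^1 norm (squared) on an interval (0, L) is
  ||u||_{H^1}^2 = ∫_0^L u(x)^2 dx + ∫_0^L u'(x)^2 dx.
Compute u'(x) = -2*x - 2.
Then u(x)^2 = x**4 + 4*x**3 + 8*x**2 + 8*x + 4 and u'(x)^2 = 4*x**2 + 8*x + 4.
Integrate each monomial from 0 to 2 using ∫_0^2 c·x^n dx = c·2^(n+1)/(n+1):
  ∫_0^2 u(x)^2 dx = ∫_0^2 (x^4 + 4*x^3 + 8*x^2 + 8*x + 4) dx. Term by term:
    ∫_0^2 x^4 dx = 32/5;  ∫_0^2 4*x^3 dx = 16;  ∫_0^2 8*x^2 dx = 64/3;
    ∫_0^2 8*x dx = 16;  ∫_0^2 4 dx = 8.
  Sum: 32/5 + 16 + 64/3 + 16 + 8 = 1016/15.
  ∫_0^2 u'(x)^2 dx = ∫_0^2 (4*x^2 + 8*x + 4) dx. Term by term:
    ∫_0^2 4*x^2 dx = 32/3;  ∫_0^2 8*x dx = 16;  ∫_0^2 4 dx = 8.
  Sum: 32/3 + 16 + 8 = 104/3.
Adding: ||u||_{H^1}^2 = 1016/15 + 104/3 = 512/5.


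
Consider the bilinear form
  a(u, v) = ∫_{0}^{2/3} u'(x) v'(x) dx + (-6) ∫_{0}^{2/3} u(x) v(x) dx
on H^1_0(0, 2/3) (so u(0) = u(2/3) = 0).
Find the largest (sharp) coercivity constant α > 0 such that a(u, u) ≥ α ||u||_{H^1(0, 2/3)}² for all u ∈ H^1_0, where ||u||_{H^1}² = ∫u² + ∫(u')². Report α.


α = 3*(-8 + 3*π^2)/(4 + 9*π^2)

Coercivity of a(·,·) on H^1_0(0, 2/3) means a(u, u) ≥ α ||u||_{H^1}² for every u ∈ H^1_0.
The interval has length L = 2/3, and Poincaré/coercivity depend only on L. Here a(u, u) = ∫(u')² + (-6)·∫u².
Here c = -6 < 0 with |c| < (π/L)² = 9*π^2/4, so coercivity still holds. The condition a(u,u) ≥ α||u||_{H^1}² reads (1−α)∫(u')² ≥ (α−c)∫u². Any admissible α is ≤ 1 (rapidly oscillating u have ∫u²/∫(u')² → 0), and α = 1 would force 0 ≥ (1−c)∫u², impossible since c < 1; so 1−α > 0. By the sharp Poincaré inequality on H^1_0 of an interval of length L, ∫(u')² ≥ (π/L)²∫u² with equality for the first sine mode sin(π(x−x₀)/L) (x₀ the left endpoint), so the inequality holds for all u iff (1−α)(π/L)² ≥ α − c, i.e. α ≤ ((π/L)² + c)/((π/L)² + 1) = (1 + c(L/π)²)/(1 + (L/π)²). (Direct route, valid since c ≤ 0: Poincaré gives c∫u² ≥ c(L/π)²∫(u')², so a(u,u) ≥ (1 + c(L/π)²)∫(u')², while ||u||_{H^1}² ≤ (1 + (L/π)²)∫(u')²; dividing yields the same α.) With (π/L)² = 9*π^2/4 and c = -6, the largest admissible constant is α = ((π/L)² + c)/((π/L)² + 1).
Simplifying, α = 3*(-8 + 3*π^2)/(4 + 9*π^2).


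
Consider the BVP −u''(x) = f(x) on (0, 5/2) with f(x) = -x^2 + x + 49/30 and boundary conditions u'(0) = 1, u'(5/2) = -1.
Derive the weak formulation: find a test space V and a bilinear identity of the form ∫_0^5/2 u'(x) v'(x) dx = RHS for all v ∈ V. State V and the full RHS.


V = H^1(0, 5/2) (v unrestricted at boundary; u is determined up to an additive constant); weak form: ∫_0^5/2 u'v' dx = ∫_0^5/2 (-x^2 + x + 49/30) v dx − v(5/2) − v(0) for all v ∈ V.

Multiply both sides by a test function v and integrate from 0 to 5/2:
  ∫_0^5/2 −u''(x) v(x) dx = ∫_0^5/2 f(x) v(x) dx.
Integrate the LHS by parts once:
  ∫_0^5/2 −u'' v dx = −[u'(x) v(x)]_0^5/2 + ∫_0^5/2 u'(x) v'(x) dx.
Thus ∫_0^5/2 u'(x) v'(x) dx = ∫_0^5/2 f(x) v(x) dx + [u'(x) v(x)]_0^5/2.
Choose V so that boundary terms are either known or forced to vanish.
u has inhomogeneous Neumann u'(0) = 1, u'(5/2) = -1. [u' v]_0^5/2 = (-1)·v(5/2) − (1)·v(0) = − v(5/2) − v(0). Take V = H^1(0, 5/2); boundary term becomes part of RHS.
Weak formulation: find u (satisfying any essential BC) such that ∫_0^5/2 u'(x) v'(x) dx = ∫_0^5/2 f v dx − v(5/2) − v(0) for all v ∈ V (Neumann data are natural BCs: they enter the RHS as boundary terms).
Substituting f(x) = -x^2 + x + 49/30, the right-hand side is ∫_0^5/2 (-x^2 + x + 49/30) v dx − v(5/2) − v(0).
Compatibility check (pure Neumann): taking v ≡ 1 ∈ V gives 0 = ∫_0^5/2 f dx + (-1) − (1), i.e. ∫_0^5/2 f dx must equal u'(0) − u'(5/2) = 2. Indeed ∫_0^5/2 (-x^2 + x + 49/30) dx = 2, so the data are compatible. The solution is then unique only up to an additive constant (fix it e.g. by requiring ∫_0^5/2 u dx = 0).


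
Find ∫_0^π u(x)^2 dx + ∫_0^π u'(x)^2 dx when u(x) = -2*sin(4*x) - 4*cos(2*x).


||u||_{H^1(0,π)}^2 = 74*π

u'(x) = 8*sin(2*x) - 8*cos(4*x).
Expand u² and (u')² and integrate term by term on (0, π), using: for integers n ≥ 1, ∫_0^π sin²(nx) dx = ∫_0^π cos²(nx) dx = π/2; for n ≠ n', ∫_0^π sin(nx)sin(n'x) dx = ∫_0^π cos(nx)cos(n'x) dx = 0; and by product-to-sum, ∫_0^π sin(nx)cos(n'x) dx = ½∫_0^π [sin((n+n')x) + sin((n−n')x)] dx, which is 0 when n+n' is even and 2n/(n²−n'²) when n+n' is odd (it need not vanish on (0, π)).
  u² squared terms: (-4)²·∫cos(2x)² dx = 16·π/2 = 8*π;  (-2)²·∫sin(4x)² dx = 4·π/2 = 2*π.
  u² cross terms: 2·(-4)·(-2)·∫cos(2x)·sin(4x) dx = 16·(0) = 0.
  So ∫_0^π u² dx = 8*π + 2*π + 0 = 10*π.
  (u')² squared terms: (-8)²·∫cos(4x)² dx = 64·π/2 = 32*π;  (8)²·∫sin(2x)² dx = 64·π/2 = 32*π.
  (u')² cross terms: 2·(-8)·(8)·∫cos(4x)·sin(2x) dx = -128·(0) = 0.
  So ∫_0^π (u')² dx = 32*π + 32*π + 0 = 64*π.
||u||_{H^1}^2 = (10*π) + (64*π) = 74*π.


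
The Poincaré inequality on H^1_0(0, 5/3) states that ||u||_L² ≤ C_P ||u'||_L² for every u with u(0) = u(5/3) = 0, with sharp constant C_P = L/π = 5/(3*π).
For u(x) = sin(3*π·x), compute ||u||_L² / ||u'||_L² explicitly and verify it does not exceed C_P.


||u||_L² / ||u'||_L² = 1/(3*π) < C_P = 5/(3*π).

u(x) = sin(3*π·x), so u'(x) = 3*π*cos(3*π*x).
Writing u(x) = A·sin(kπx/L) with A = 1 and k = 5, use ∫_0^L sin²(kπx/L) dx = L/2 and ∫_0^L cos²(kπx/L) dx = L/2.
u² = 1·sin²(3*π·x) and (u')² = 9*π^2·cos²(3*π·x), and each of sin², cos² integrates to L/2 = 5/6 over (0, 5/3).
∫_0^5/3 u² dx = 5/6, so ||u||_L² = sqrt(30)/6.
∫_0^5/3 (u')² dx = 15*π^2/2, so ||u'||_L² = sqrt(30)*π/2.
Ratio ||u||_L² / ||u'||_L² = 1/(3*π).
Sharp Poincaré constant on H^1_0(0, 5/3) is C_P = L/π = 5/(3*π), achieved by sin(3*π/5·x).
This is the k = 5 harmonic; the ratio L/(kπ) is strictly less than C_P = L/π, consistent with the sharp inequality ||u||_L² ≤ C_P ||u'||_L².


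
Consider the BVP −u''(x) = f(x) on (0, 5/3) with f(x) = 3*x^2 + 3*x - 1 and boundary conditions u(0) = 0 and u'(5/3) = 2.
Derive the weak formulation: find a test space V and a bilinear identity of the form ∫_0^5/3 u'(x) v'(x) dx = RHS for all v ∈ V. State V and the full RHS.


V = {v ∈ H^1(0, 5/3) : v(0) = 0} (test functions vanish at x = 0 where u is specified); weak form: ∫_0^5/3 u'v' dx = ∫_0^5/3 (3*x^2 + 3*x - 1) v dx + 2·v(5/3) for all v ∈ V.

Multiply both sides by a test function v and integrate from 0 to 5/3:
  ∫_0^5/3 −u''(x) v(x) dx = ∫_0^5/3 f(x) v(x) dx.
Integrate the LHS by parts once:
  ∫_0^5/3 −u'' v dx = −[u'(x) v(x)]_0^5/3 + ∫_0^5/3 u'(x) v'(x) dx.
Thus ∫_0^5/3 u'(x) v'(x) dx = ∫_0^5/3 f(x) v(x) dx + [u'(x) v(x)]_0^5/3.
Choose V so that boundary terms are either known or forced to vanish.
Mixed BC: u(0) = 0 (Dirichlet) and u'(5/3) = 2 (Neumann). Define V = {v ∈ H^1(0, 5/3) : v(0) = 0}. Then [u' v]_0^5/3 = u'(5/3)·v(5/3) − u'(0)·0 = 2·v(5/3).
Weak formulation: find u (satisfying any essential BC) such that ∫_0^5/3 u'(x) v'(x) dx = ∫_0^5/3 f v dx + 2·v(5/3) for all v ∈ V (Dirichlet at 0 absorbed into V; Neumann datum at x = 5/3 contributes the boundary term).
Substituting f(x) = 3*x^2 + 3*x - 1, the right-hand side is ∫_0^5/3 (3*x^2 + 3*x - 1) v dx + 2·v(5/3).


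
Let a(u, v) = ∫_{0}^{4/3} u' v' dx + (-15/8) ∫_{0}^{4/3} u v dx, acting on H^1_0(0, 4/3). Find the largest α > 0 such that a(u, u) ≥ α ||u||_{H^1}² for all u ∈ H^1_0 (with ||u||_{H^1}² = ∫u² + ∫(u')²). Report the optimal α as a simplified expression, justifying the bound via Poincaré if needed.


α = 3*(-10 + 3*π^2)/(16 + 9*π^2)

Coercivity of a(·,·) on H^1_0(0, 4/3) means a(u, u) ≥ α ||u||_{H^1}² for every u ∈ H^1_0.
The interval has length L = 4/3, and Poincaré/coercivity depend only on L. Here a(u, u) = ∫(u')² + (-15/8)·∫u².
Here c = -15/8 < 0 with |c| < (π/L)² = 9*π^2/16, so coercivity still holds. The condition a(u,u) ≥ α||u||_{H^1}² reads (1−α)∫(u')² ≥ (α−c)∫u². Any admissible α is ≤ 1 (rapidly oscillating u have ∫u²/∫(u')² → 0), and α = 1 would force 0 ≥ (1−c)∫u², impossible since c < 1; so 1−α > 0. By the sharp Poincaré inequality on H^1_0 of an interval of length L, ∫(u')² ≥ (π/L)²∫u² with equality for the first sine mode sin(π(x−x₀)/L) (x₀ the left endpoint), so the inequality holds for all u iff (1−α)(π/L)² ≥ α − c, i.e. α ≤ ((π/L)² + c)/((π/L)² + 1) = (1 + c(L/π)²)/(1 + (L/π)²). (Direct route, valid since c ≤ 0: Poincaré gives c∫u² ≥ c(L/π)²∫(u')², so a(u,u) ≥ (1 + c(L/π)²)∫(u')², while ||u||_{H^1}² ≤ (1 + (L/π)²)∫(u')²; dividing yields the same α.) With (π/L)² = 9*π^2/16 and c = -15/8, the largest admissible constant is α = ((π/L)² + c)/((π/L)² + 1).
Simplifying, α = 3*(-10 + 3*π^2)/(16 + 9*π^2).


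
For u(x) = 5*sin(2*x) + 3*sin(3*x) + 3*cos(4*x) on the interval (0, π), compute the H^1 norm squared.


||u||_{H^1(0,π)}^2 = -1836/7 + 184*π

u'(x) = -12*sin(4*x) + 10*cos(2*x) + 9*cos(3*x).
Expand u² and (u')² and integrate term by term on (0, π), using: for integers n ≥ 1, ∫_0^π sin²(nx) dx = ∫_0^π cos²(nx) dx = π/2; for n ≠ n', ∫_0^π sin(nx)sin(n'x) dx = ∫_0^π cos(nx)cos(n'x) dx = 0; and by product-to-sum, ∫_0^π sin(nx)cos(n'x) dx = ½∫_0^π [sin((n+n')x) + sin((n−n')x)] dx, which is 0 when n+n' is even and 2n/(n²−n'²) when n+n' is odd (it need not vanish on (0, π)).
  u² squared terms: (3)²·∫cos(4x)² dx = 9·π/2 = 9*π/2;  (3)²·∫sin(3x)² dx = 9·π/2 = 9*π/2;  (5)²·∫sin(2x)² dx = 25·π/2 = 25*π/2.
  u² cross terms: 2·(3)·(3)·∫cos(4x)·sin(3x) dx = 18·(-6/7) = -108/7;  2·(3)·(5)·∫cos(4x)·sin(2x) dx = 30·(0) = 0;  2·(3)·(5)·∫sin(3x)·sin(2x) dx = 30·(0) = 0.
  So ∫_0^π u² dx = 9*π/2 + 9*π/2 + 25*π/2 − 108/7 + 0 + 0 = -108/7 + 43*π/2.
  (u')² squared terms: (-12)²·∫sin(4x)² dx = 144·π/2 = 72*π;  (9)²·∫cos(3x)² dx = 81·π/2 = 81*π/2;  (10)²·∫cos(2x)² dx = 100·π/2 = 50*π.
  (u')² cross terms: 2·(-12)·(9)·∫sin(4x)·cos(3x) dx = -216·(8/7) = -1728/7;  2·(-12)·(10)·∫sin(4x)·cos(2x) dx = -240·(0) = 0;  2·(9)·(10)·∫cos(3x)·cos(2x) dx = 180·(0) = 0.
  So ∫_0^π (u')² dx = 72*π + 81*π/2 + 50*π − 1728/7 + 0 + 0 = -1728/7 + 325*π/2.
||u||_{H^1}^2 = (-108/7 + 43*π/2) + (-1728/7 + 325*π/2) = -1836/7 + 184*π.


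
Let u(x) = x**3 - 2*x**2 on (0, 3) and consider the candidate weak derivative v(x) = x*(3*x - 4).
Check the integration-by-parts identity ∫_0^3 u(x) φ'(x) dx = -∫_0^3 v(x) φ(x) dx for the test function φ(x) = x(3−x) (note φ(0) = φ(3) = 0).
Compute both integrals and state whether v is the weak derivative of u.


LHS = -189/20, RHS = -189/20. Yes, v = u' weakly.

u(x) = x**3 - 2*x**2, classical derivative u'(x) = 3*x**2 - 4*x.
φ(x) = x(3−x), so φ'(x) = 3 - 2*x.
Note φ(0) = φ(3) = 0, so the boundary term u·φ vanishes.
LHS = ∫_0^3 u(x) φ'(x) dx = ∫_0^3 (-2*x^4 + 7*x^3 - 6*x^2) dx. Term by term:
  ∫_0^3 -2*x^4 dx = -486/5;  ∫_0^3 7*x^3 dx = 567/4;  ∫_0^3 -6*x^2 dx = -54.
Sum: -486/5 + 567/4 − 54 = -189/20.
So LHS = -189/20.
∫_0^3 v(x) φ(x) dx = ∫_0^3 (-3*x^4 + 13*x^3 - 12*x^2) dx. Term by term:
  ∫_0^3 -3*x^4 dx = -729/5;  ∫_0^3 13*x^3 dx = 1053/4;  ∫_0^3 -12*x^2 dx = -108.
Sum: -729/5 + 1053/4 − 108 = 189/20.
So RHS = -∫_0^3 v(x) φ(x) dx = -189/20.
LHS = RHS, so the identity holds for this test φ.
Moreover u is smooth here and v(x) = u'(x) = 3*x**2 - 4*x pointwise, so the identity holds for every test function. Hence v is the weak derivative of u.


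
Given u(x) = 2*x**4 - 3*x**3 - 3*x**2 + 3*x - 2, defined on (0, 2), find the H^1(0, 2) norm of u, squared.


||u||_{H^1}^2 = 23998/315

The H^1 norm (squared) on an interval (0, L) is
  ||u||_{H^1}^2 = ∫_0^L u(x)^2 dx + ∫_0^L u'(x)^2 dx.
Compute u'(x) = 8*x**3 - 9*x**2 - 6*x + 3.
Then u(x)^2 = 4*x**8 - 12*x**7 - 3*x**6 + 30*x**5 - 17*x**4 - 6*x**3 + 21*x**2 - 12*x + 4 and u'(x)^2 = 64*x**6 - 144*x**5 - 15*x**4 + 156*x**3 - 18*x**2 - 36*x + 9.
Integrate each monomial from 0 to 2 using ∫_0^2 c·x^n dx = c·2^(n+1)/(n+1):
  ∫_0^2 u(x)^2 dx = ∫_0^2 (4*x^8 - 12*x^7 - 3*x^6 + 30*x^5 - 17*x^4 - 6*x^3 + 21*x^2 - 12*x + 4) dx. Term by term:
    ∫_0^2 4*x^8 dx = 2048/9;  ∫_0^2 -12*x^7 dx = -384;  ∫_0^2 -3*x^6 dx = -384/7;
    ∫_0^2 30*x^5 dx = 320;  ∫_0^2 -17*x^4 dx = -544/5;  ∫_0^2 -6*x^3 dx = -24;
    ∫_0^2 21*x^2 dx = 56;  ∫_0^2 -12*x dx = -24;  ∫_0^2 4 dx = 8.
  Sum: 2048/9 − 384 − 384/7 + 320 − 544/5 − 24 + 56 − 24 + 8 = 5008/315.
  ∫_0^2 u'(x)^2 dx = ∫_0^2 (64*x^6 - 144*x^5 - 15*x^4 + 156*x^3 - 18*x^2 - 36*x + 9) dx. Term by term:
    ∫_0^2 64*x^6 dx = 8192/7;  ∫_0^2 -144*x^5 dx = -1536;  ∫_0^2 -15*x^4 dx = -96;
    ∫_0^2 156*x^3 dx = 624;  ∫_0^2 -18*x^2 dx = -48;  ∫_0^2 -36*x dx = -72;
    ∫_0^2 9 dx = 18.
  Sum: 8192/7 − 1536 − 96 + 624 − 48 − 72 + 18 = 422/7.
Adding: ||u||_{H^1}^2 = 5008/315 + 422/7 = 23998/315.


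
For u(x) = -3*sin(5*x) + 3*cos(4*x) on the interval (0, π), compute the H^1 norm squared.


||u||_{H^1(0,π)}^2 = -340 + 387*π/2

u'(x) = -12*sin(4*x) - 15*cos(5*x).
Expand u² and (u')² and integrate term by term on (0, π), using: for integers n ≥ 1, ∫_0^π sin²(nx) dx = ∫_0^π cos²(nx) dx = π/2; for n ≠ n', ∫_0^π sin(nx)sin(n'x) dx = ∫_0^π cos(nx)cos(n'x) dx = 0; and by product-to-sum, ∫_0^π sin(nx)cos(n'x) dx = ½∫_0^π [sin((n+n')x) + sin((n−n')x)] dx, which is 0 when n+n' is even and 2n/(n²−n'²) when n+n' is odd (it need not vanish on (0, π)).
  u² squared terms: (-3)²·∫sin(5x)² dx = 9·π/2 = 9*π/2;  (3)²·∫cos(4x)² dx = 9·π/2 = 9*π/2.
  u² cross terms: 2·(-3)·(3)·∫sin(5x)·cos(4x) dx = -18·(10/9) = -20.
  So ∫_0^π u² dx = 9*π/2 + 9*π/2 − 20 = -20 + 9*π.
  (u')² squared terms: (-15)²·∫cos(5x)² dx = 225·π/2 = 225*π/2;  (-12)²·∫sin(4x)² dx = 144·π/2 = 72*π.
  (u')² cross terms: 2·(-15)·(-12)·∫cos(5x)·sin(4x) dx = 360·(-8/9) = -320.
  So ∫_0^π (u')² dx = 225*π/2 + 72*π − 320 = -320 + 369*π/2.
||u||_{H^1}^2 = (-20 + 9*π) + (-320 + 369*π/2) = -340 + 387*π/2.


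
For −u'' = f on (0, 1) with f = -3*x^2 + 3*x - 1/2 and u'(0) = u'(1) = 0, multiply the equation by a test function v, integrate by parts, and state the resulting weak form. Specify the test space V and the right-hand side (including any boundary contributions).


V = H^1(0, 1) (no boundary constraint on v; u is determined up to an additive constant); weak form: ∫_0^1 u'v' dx = ∫_0^1 (-3*x^2 + 3*x - 1/2) v dx for all v ∈ V.

Multiply both sides by a test function v and integrate from 0 to 1:
  ∫_0^1 −u''(x) v(x) dx = ∫_0^1 f(x) v(x) dx.
Integrate the LHS by parts once:
  ∫_0^1 −u'' v dx = −[u'(x) v(x)]_0^1 + ∫_0^1 u'(x) v'(x) dx.
Thus ∫_0^1 u'(x) v'(x) dx = ∫_0^1 f(x) v(x) dx + [u'(x) v(x)]_0^1.
Choose V so that boundary terms are either known or forced to vanish.
u has homogeneous Neumann: u'(0) = u'(1) = 0. So [u' v]_0^1 = 0·v(1) − 0·v(0) = 0 for any v; take V = H^1(0, 1).
Weak formulation: find u (satisfying any essential BC) such that ∫_0^1 u'(x) v'(x) dx = ∫_0^1 f v dx for all v ∈ V (homogeneous Neumann, so boundary terms vanish).
Substituting f(x) = -3*x^2 + 3*x - 1/2, the right-hand side is ∫_0^1 (-3*x^2 + 3*x - 1/2) v dx.
Compatibility check (pure Neumann): taking v ≡ 1 ∈ V gives 0 = ∫_0^1 f dx + (0) − (0), i.e. ∫_0^1 f dx must equal u'(0) − u'(1) = 0. Indeed ∫_0^1 (-3*x^2 + 3*x - 1/2) dx = 0, so the data are compatible. The solution is then unique only up to an additive constant (fix it e.g. by requiring ∫_0^1 u dx = 0).


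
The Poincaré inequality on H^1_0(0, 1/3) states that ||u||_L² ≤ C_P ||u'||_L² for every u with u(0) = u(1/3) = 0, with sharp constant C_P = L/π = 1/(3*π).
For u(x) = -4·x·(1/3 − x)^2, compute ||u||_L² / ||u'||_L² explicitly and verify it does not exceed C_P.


||u||_L² / ||u'||_L² = sqrt(14)/42 < C_P = 1/(3*π).

u(x) = -4·x·(1/3 − x)^2, so u'(x) = -12*x^2 + 16*x/3 - 4/9.
u(x) = -4·x·(1/3 − x)^2 vanishes at x = 0 and x = 1/3, so u ∈ H^1_0(0, 1/3). Differentiate via the product rule and integrate the resulting polynomials term by term.
  ∫_0^1/3 u² dx = ∫_0^1/3 (16*x^6 - 64*x^5/3 + 32*x^4/3 - 64*x^3/27 + 16*x^2/81) dx. Term by term:
    ∫_0^1/3 16*x^6 dx = 16/15309;  ∫_0^1/3 -64*x^5/3 dx = -32/6561;  ∫_0^1/3 32*x^4/3 dx = 32/3645;
    ∫_0^1/3 -64*x^3/27 dx = -16/2187;  ∫_0^1/3 16*x^2/81 dx = 16/6561.
  Sum: 16/15309 − 32/6561 + 32/3645 − 16/2187 + 16/6561 = 16/229635.
  ∫_0^1/3 (u')² dx = ∫_0^1/3 (144*x^4 - 128*x^3 + 352*x^2/9 - 128*x/27 + 16/81) dx. Term by term:
    ∫_0^1/3 144*x^4 dx = 16/135;  ∫_0^1/3 -128*x^3 dx = -32/81;  ∫_0^1/3 352*x^2/9 dx = 352/729;
    ∫_0^1/3 -128*x/27 dx = -64/243;  ∫_0^1/3 16/81 dx = 16/243.
  Sum: 16/135 − 32/81 + 352/729 − 64/243 + 16/243 = 32/3645.
∫_0^1/3 u² dx = 16/229635, so ||u||_L² = 4*sqrt(35)/2835.
∫_0^1/3 (u')² dx = 32/3645, so ||u'||_L² = 4*sqrt(10)/135.
Ratio ||u||_L² / ||u'||_L² = sqrt(14)/42.
Sharp Poincaré constant on H^1_0(0, 1/3) is C_P = L/π = 1/(3*π), achieved by sin(3*π·x).
A polynomial bump cannot attain the sharp Poincaré constant (only the first sine eigenfunction does), so the ratio is strictly less than C_P, consistent with ||u||_L² ≤ C_P ||u'||_L².


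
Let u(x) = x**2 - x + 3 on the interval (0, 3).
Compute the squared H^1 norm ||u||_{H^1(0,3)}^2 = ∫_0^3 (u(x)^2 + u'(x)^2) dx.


||u||_{H^1}^2 = 921/10

The H^1 norm (squared) on an interval (0, L) is
  ||u||_{H^1}^2 = ∫_0^L u(x)^2 dx + ∫_0^L u'(x)^2 dx.
Compute u'(x) = 2*x - 1.
Then u(x)^2 = x**4 - 2*x**3 + 7*x**2 - 6*x + 9 and u'(x)^2 = 4*x**2 - 4*x + 1.
Integrate each monomial from 0 to 3 using ∫_0^3 c·x^n dx = c·3^(n+1)/(n+1):
  ∫_0^3 u(x)^2 dx = ∫_0^3 (x^4 - 2*x^3 + 7*x^2 - 6*x + 9) dx. Term by term:
    ∫_0^3 x^4 dx = 243/5;  ∫_0^3 -2*x^3 dx = -81/2;  ∫_0^3 7*x^2 dx = 63;
    ∫_0^3 -6*x dx = -27;  ∫_0^3 9 dx = 27.
  Sum: 243/5 − 81/2 + 63 − 27 + 27 = 711/10.
  ∫_0^3 u'(x)^2 dx = ∫_0^3 (4*x^2 - 4*x + 1) dx. Term by term:
    ∫_0^3 4*x^2 dx = 36;  ∫_0^3 -4*x dx = -18;  ∫_0^3 1 dx = 3.
  Sum: 36 − 18 + 3 = 21.
Adding: ||u||_{H^1}^2 = 711/10 + 21 = 921/10.


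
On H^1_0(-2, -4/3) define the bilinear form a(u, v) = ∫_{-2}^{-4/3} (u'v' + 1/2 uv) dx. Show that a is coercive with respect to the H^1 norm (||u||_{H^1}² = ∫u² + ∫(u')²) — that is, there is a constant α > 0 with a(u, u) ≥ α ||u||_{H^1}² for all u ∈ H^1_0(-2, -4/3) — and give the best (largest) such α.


α = (2 + 9*π^2)/(4 + 9*π^2)

Coercivity of a(·,·) on H^1_0(-2, -4/3) means a(u, u) ≥ α ||u||_{H^1}² for every u ∈ H^1_0.
The interval has length L = 2/3, and Poincaré/coercivity depend only on L. Here a(u, u) = ∫(u')² + (1/2)·∫u².
Here 0 < c = 1/2 < 1. The condition a(u,u) ≥ α||u||_{H^1}² reads (1−α)∫(u')² ≥ (α−c)∫u². Any admissible α is ≤ 1 (rapidly oscillating u have ∫u²/∫(u')² → 0), and α = 1 would force 0 ≥ (1−c)∫u², impossible since c < 1; so 1−α > 0. By the sharp Poincaré inequality on H^1_0 of an interval of length L, ∫(u')² ≥ (π/L)²∫u² with equality for the first sine mode sin(π(x−x₀)/L) (x₀ the left endpoint), so the inequality holds for all u iff (1−α)(π/L)² ≥ α − c, i.e. α ≤ ((π/L)² + c)/((π/L)² + 1) = (1 + c(L/π)²)/(1 + (L/π)²). With (π/L)² = 9*π^2/4 and c = 1/2, the largest admissible constant is α = ((π/L)² + c)/((π/L)² + 1).
Simplifying, α = (2 + 9*π^2)/(4 + 9*π^2).


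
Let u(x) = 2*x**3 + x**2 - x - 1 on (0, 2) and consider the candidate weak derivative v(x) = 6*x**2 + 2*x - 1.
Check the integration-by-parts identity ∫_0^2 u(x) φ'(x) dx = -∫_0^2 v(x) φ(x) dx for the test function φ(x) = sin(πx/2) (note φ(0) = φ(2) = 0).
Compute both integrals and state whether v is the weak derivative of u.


LHS = -52/π + 192/π^3, RHS = -52/π + 192/π^3. Yes, v = u' weakly.

u(x) = 2*x**3 + x**2 - x - 1, classical derivative u'(x) = 6*x**2 + 2*x - 1.
φ(x) = sin(πx/2), so φ'(x) = π*cos(π*x/2)/2.
Note φ(0) = φ(2) = 0, so the boundary term u·φ vanishes.
LHS = ∫_0^2 u(x) φ'(x) dx = ∫_0^2 (π*x^3*cos(π*x/2) + π*x^2*cos(π*x/2)/2 - π*x*cos(π*x/2)/2 - π*cos(π*x/2)/2) dx. Term by term:
  ∫_0^2 -π*cos(π*x/2)/2 dx = 0;  ∫_0^2 π*x^3*cos(π*x/2) dx = -48/π + 192/π^3;  ∫_0^2 π*x^2*cos(π*x/2)/2 dx = -8/π;
  ∫_0^2 -π*x*cos(π*x/2)/2 dx = 4/π.
Sum: 0 + -48/π + 192/π^3 − 8/π + 4/π = -52/π + 192/π^3.
So LHS = -52/π + 192/π^3.
∫_0^2 v(x) φ(x) dx = ∫_0^2 (6*x^2*sin(π*x/2) + 2*x*sin(π*x/2) - sin(π*x/2)) dx. Term by term:
  ∫_0^2 -sin(π*x/2) dx = -4/π;  ∫_0^2 2*x*sin(π*x/2) dx = 8/π;  ∫_0^2 6*x^2*sin(π*x/2) dx = -192/π^3 + 48/π.
Sum: -4/π + 8/π + -192/π^3 + 48/π = -192/π^3 + 52/π.
So RHS = -∫_0^2 v(x) φ(x) dx = -52/π + 192/π^3.
LHS = RHS, so the identity holds for this test φ.
Moreover u is smooth here and v(x) = u'(x) = 6*x**2 + 2*x - 1 pointwise, so the identity holds for every test function. Hence v is the weak derivative of u.


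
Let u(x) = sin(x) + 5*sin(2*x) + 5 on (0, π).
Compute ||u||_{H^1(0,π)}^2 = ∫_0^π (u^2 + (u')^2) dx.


||u||_{H^1(0,π)}^2 = 20 + 177*π/2

u'(x) = cos(x) + 10*cos(2*x).
Expand u² and (u')² and integrate term by term on (0, π), using: for integers n ≥ 1, ∫_0^π sin²(nx) dx = ∫_0^π cos²(nx) dx = π/2; for n ≠ n', ∫_0^π sin(nx)sin(n'x) dx = ∫_0^π cos(nx)cos(n'x) dx = 0; and by product-to-sum, ∫_0^π sin(nx)cos(n'x) dx = ½∫_0^π [sin((n+n')x) + sin((n−n')x)] dx, which is 0 when n+n' is even and 2n/(n²−n'²) when n+n' is odd (it need not vanish on (0, π)). For the constant mode: ∫_0^π 1 dx = π, ∫_0^π cos(nx) dx = 0, ∫_0^π sin(nx) dx = (1−(−1)^n)/n.
  u² squared terms: (5)²·∫1 dx = 25·π = 25*π;  (5)²·∫sin(2x)² dx = 25·π/2 = 25*π/2;  (1)²·∫sin(x)² dx = 1·π/2 = π/2.
  u² cross terms: 2·(5)·(5)·∫1·sin(2x) dx = 50·(0) = 0;  2·(5)·(1)·∫1·sin(x) dx = 10·(2) = 20;  2·(5)·(1)·∫sin(2x)·sin(x) dx = 10·(0) = 0.
  So ∫_0^π u² dx = 25*π + 25*π/2 + π/2 + 0 + 20 + 0 = 20 + 38*π.
  (u')² squared terms: (10)²·∫cos(2x)² dx = 100·π/2 = 50*π;  (1)²·∫cos(x)² dx = 1·π/2 = π/2.
  (u')² cross terms: 2·(10)·(1)·∫cos(2x)·cos(x) dx = 20·(0) = 0.
  So ∫_0^π (u')² dx = 50*π + π/2 + 0 = 101*π/2.
||u||_{H^1}^2 = (20 + 38*π) + (101*π/2) = 20 + 177*π/2.
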